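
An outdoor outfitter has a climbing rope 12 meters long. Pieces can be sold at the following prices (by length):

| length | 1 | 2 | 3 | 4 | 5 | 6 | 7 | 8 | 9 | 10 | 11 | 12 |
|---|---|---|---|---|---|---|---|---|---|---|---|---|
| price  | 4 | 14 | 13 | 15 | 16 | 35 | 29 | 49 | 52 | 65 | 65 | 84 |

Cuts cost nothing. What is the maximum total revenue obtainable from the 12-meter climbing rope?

84

Build best[k] bottom-up: best[k] = max over allowed piece i of (p[i] + best[k−i]).
best[1] = 4
best[2] = 14
best[3] = 18  (first piece 1, then best[2]=14)
best[4] = 28  (first piece 2, then best[2]=14)
best[5] = 32  (first piece 1, then best[4]=28)
best[6] = 42  (first piece 2, then best[4]=28)
best[7] = 46  (first piece 1, then best[6]=42)
best[8] = 56  (first piece 2, then best[6]=42)
best[9] = 60  (first piece 1, then best[8]=56)
best[10] = 70  (first piece 2, then best[8]=56)
best[11] = 74  (first piece 1, then best[10]=70)
best[12] = 84  (first piece 2, then best[10]=70)
One optimal cutting: 2 + 2 + 2 + 2 + 2 + 2 → €14 + €14 + €14 + €14 + €14 + €14 = €84.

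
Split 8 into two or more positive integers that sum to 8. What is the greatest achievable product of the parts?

Fill g[k] for k=2..8: at each k try every first piece i and multiply by the better of (k−i) uncut or g[k−i].
g[2] = 1×max(1,0) = 1×1 = 1
g[3] = max(1×2, 2×1) = 2
g[4] = max(1×3, 2×2, 3×1) = 4
g[5] = max(1×4, 2×3, 3×2, 4×1) = 6
g[6] = max(1×6, 2×4, 3×3, 4×2, 5×1) = 9
g[7] = max(1×9, 2×6, 3×4, 4×3, 5×2, 6×1) = 12
g[8] = max(1×12, 2×9, 3×6, …, 6×2, 7×1) = 18
One optimal split: 3 + 3 + 2; product 3×3×2 = 18.

18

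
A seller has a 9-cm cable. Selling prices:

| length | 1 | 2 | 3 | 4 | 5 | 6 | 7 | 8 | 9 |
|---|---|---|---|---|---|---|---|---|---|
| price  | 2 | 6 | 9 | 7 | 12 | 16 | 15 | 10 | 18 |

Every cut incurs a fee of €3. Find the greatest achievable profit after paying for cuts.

22

Consider every possible first cut. net[k] is the best of p[i]+net[k−i] over all sellable i≤k, charging 3 whenever i<k.
net[1] = 2
net[2] = 6
net[3] = 9
net[4] = 9  (first piece 2, then net[2]=6)
net[5] = 12  (first piece 2, then net[3]=9)
net[6] = 16
net[7] = 15  (first piece 1, then net[6]=16)
net[8] = 19  (first piece 2, then net[6]=16)
net[9] = 22  (first piece 3, then net[6]=16)
One optimal plan: pieces 6 + 3 (1 cut) → €25 − €3 = €22.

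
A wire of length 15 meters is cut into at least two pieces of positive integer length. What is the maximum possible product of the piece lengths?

243

Let prod[k] be the best product for length k (with at least one cut). For each first piece i, the rest contributes max(k−i, prod[k−i]).
Small cases: prod[2]=1, prod[3]=2, prod[4]=4, prod[5]=6, prod[6]=9, prod[7]=12.
prod[8] = 2·max(6,9) = 2·9 = 18
prod[9] = 3·max(6,9) = 3·9 = 27
prod[10] = 2·max(8,18) = 2·18 = 36
prod[11] = 2·max(9,27) = 2·27 = 54
prod[12] = 3·max(9,27) = 3·27 = 81
prod[13] = 2·max(11,54) = 2·54 = 108
prod[14] = 2·max(12,81) = 2·81 = 162
prod[15] = 3·max(12,81) = 3·81 = 243
One optimal split: 3 + 3 + 3 + 3 + 3; product 3·3·3·3·3 = 243.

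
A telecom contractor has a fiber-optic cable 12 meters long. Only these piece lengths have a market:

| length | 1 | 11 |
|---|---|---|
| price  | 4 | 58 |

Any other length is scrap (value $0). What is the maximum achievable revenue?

Let r[k] be the best obtainable value from length k. For each k, try every first piece i and keep the best of price[i] + r[k−i].
r[1] = 4
r[2] = 8  (first piece 1, then r[1]=4)
r[3] = 12  (first piece 1, then r[2]=8)
r[4] = 16  (first piece 1, then r[3]=12)
r[5] = 20  (first piece 1, then r[4]=16)
r[6] = 24  (first piece 1, then r[5]=20)
r[7] = 28  (first piece 1, then r[6]=24)
r[8] = 32  (first piece 1, then r[7]=28)
r[9] = 36  (first piece 1, then r[8]=32)
r[10] = 40  (first piece 1, then r[9]=36)
r[11] = 58
r[12] = 62  (first piece 1, then r[11]=58)
One optimal cutting: 11 + 1 → $62.

62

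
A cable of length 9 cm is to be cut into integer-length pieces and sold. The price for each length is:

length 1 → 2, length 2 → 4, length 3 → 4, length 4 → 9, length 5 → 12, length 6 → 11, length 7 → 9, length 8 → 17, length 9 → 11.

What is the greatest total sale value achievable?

21

Build r[k] bottom-up: r[k] = max over allowed piece i of (p[i] + r[k−i]).
r[1] = 2
r[2] = 4  (first piece 1, then r[1]=2)
r[3] = 6  (first piece 1, then r[2]=4)
r[4] = 9
r[5] = 12
r[6] = 14  (first piece 1, then r[5]=12)
r[7] = 16  (first piece 1, then r[6]=14)
r[8] = 18  (first piece 1, then r[7]=16)
r[9] = 21  (first piece 4, then r[5]=12)
One optimal cutting: 5 + 4 → 12 + 9 = 21.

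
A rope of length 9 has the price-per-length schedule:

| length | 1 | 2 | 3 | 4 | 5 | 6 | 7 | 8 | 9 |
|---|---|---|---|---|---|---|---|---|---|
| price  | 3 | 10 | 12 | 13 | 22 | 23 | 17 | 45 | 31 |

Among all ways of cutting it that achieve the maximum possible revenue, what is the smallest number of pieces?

2

Build r[k] bottom-up: r[k] = max over allowed piece i of (p[i] + r[k−i]).
r[1] = 3
r[2] = 10
r[3] = 13  (first piece 1, then r[2]=10)
r[4] = 20  (first piece 2, then r[2]=10)
r[5] = 23  (first piece 1, then r[4]=20)
r[6] = 30  (first piece 2, then r[4]=20)
r[7] = 33  (first piece 1, then r[6]=30)
r[8] = 45
r[9] = 48  (first piece 1, then r[8]=45)
Maximum revenue is 48.
Now minimize piece count subject to staying optimal: for each k, pieces[k] = 1 + min over i with p[i]+r[k−i]=r[k] of pieces[k−i].
pieces[6] = 3
pieces[7] = 4
pieces[8] = 1
pieces[9] = 2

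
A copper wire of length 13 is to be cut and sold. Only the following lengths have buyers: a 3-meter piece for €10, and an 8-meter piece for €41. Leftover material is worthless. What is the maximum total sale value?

51

Build best[k] bottom-up: best[k] = max over allowed piece i of (p[i] + best[k−i]).
best[1] = 0
best[2] = 0
best[3] = 10
best[4] = 10
best[5] = 10
best[6] = 20  (first piece 3, then best[3]=10)
best[7] = 20
best[8] = max(10+10, 41+0) = 41
best[9] = max(10+20, 41+0) = 41
best[10] = max(10+20, 41+0) = 41
best[11] = max(10+41, 41+10) = 51
best[12] = max(10+41, 41+10) = 51
best[13] = max(10+41, 41+10) = 51
One optimal cutting: pieces 8 + 3 with 2 meters of scrap → €51.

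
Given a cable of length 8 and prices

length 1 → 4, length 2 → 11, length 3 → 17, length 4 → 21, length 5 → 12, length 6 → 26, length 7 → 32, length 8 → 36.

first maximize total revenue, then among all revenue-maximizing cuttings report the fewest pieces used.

3

Let r[k] be the best obtainable value from length k. For each k, try every first piece i and keep the best of price[i] + r[k−i].
r[1] = 4
r[2] = 11
r[3] = 17
r[4] = 22  (first piece 2, then r[2]=11)
r[5] = 28  (first piece 2, then r[3]=17)
r[6] = 34  (first piece 3, then r[3]=17)
r[7] = 39  (first piece 2, then r[5]=28)
r[8] = 45  (first piece 2, then r[6]=34)
Maximum revenue is 45.
Now minimize piece count subject to staying optimal: for each k, pieces[k] = 1 + min over i with p[i]+r[k−i]=r[k] of pieces[k−i].
pieces[5] = 2
pieces[6] = 2
pieces[7] = 3
pieces[8] = 3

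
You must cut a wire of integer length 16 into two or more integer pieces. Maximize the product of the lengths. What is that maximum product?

324

Fill f[k] for k=2..16: at each k try every first piece i and multiply by the better of (k−i) uncut or f[k−i].
f[2] = 1*max(1,0) = 1*1 = 1
f[3] = 1*max(2,1) = 1*2 = 2
f[4] = 2*max(2,1) = 2*2 = 4
f[5] = 2*max(3,2) = 2*3 = 6
f[6] = 3*max(3,2) = 3*3 = 9
f[7] = 2*max(5,6) = 2*6 = 12
f[8] = 2*max(6,9) = 2*9 = 18
f[9] = 3*max(6,9) = 3*9 = 27
f[10] = 2*max(8,18) = 2*18 = 36
f[11] = 2*max(9,27) = 2*27 = 54
f[12] = 3*max(9,27) = 3*27 = 81
f[13] = 2*max(11,54) = 2*54 = 108
f[14] = 2*max(12,81) = 2*81 = 162
f[15] = 3*max(12,81) = 3*81 = 243
f[16] = 2*max(14,162) = 2*162 = 324
One optimal split: 3 + 3 + 3 + 3 + 2 + 2; product 3*3*3*3*2*2 = 324.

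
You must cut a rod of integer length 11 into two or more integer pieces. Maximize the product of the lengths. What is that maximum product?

54

Fill P[k] for k=2..11: at each k try every first piece i and multiply by the better of (k−i) uncut or P[k−i].
P[2] = 1·max(1,0) = 1·1 = 1
P[3] = max(1·2, 2·1) = 2
P[4] = max(1·3, 2·2, 3·1) = 4
P[5] = max(1·4, 2·3, 3·2, 4·1) = 6
P[6] = max(1·6, 2·4, 3·3, 4·2, 5·1) = 9
P[7] = max(1·9, 2·6, 3·4, 4·3, 5·2, 6·1) = 12
P[8] = max(1·12, 2·9, 3·6, …, 6·2, 7·1) = 18
P[9] = max(1·18, 2·12, 3·9, …, 7·2, 8·1) = 27
P[10] = max(1·27, 2·18, 3·12, …, 8·2, 9·1) = 36
P[11] = max(1·36, 2·27, 3·18, …, 9·2, 10·1) = 54
One optimal split: 3 + 3 + 3 + 2; product 3·3·3·2 = 54.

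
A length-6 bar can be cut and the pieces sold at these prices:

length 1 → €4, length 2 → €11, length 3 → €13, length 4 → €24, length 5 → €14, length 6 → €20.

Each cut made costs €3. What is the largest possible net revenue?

32

Build r[k] bottom-up: r[k] = max over allowed piece i of (p[i] + r[k−i]) − 3 per cut.
r[1] = 4
r[2] = 11
r[3] = 13
r[4] = 24
r[5] = 25  (first piece 1, then r[4]=24)
r[6] = 32  (first piece 2, then r[4]=24)
One optimal plan: pieces 4 + 2 (1 cut) → €35 − €3 = €32.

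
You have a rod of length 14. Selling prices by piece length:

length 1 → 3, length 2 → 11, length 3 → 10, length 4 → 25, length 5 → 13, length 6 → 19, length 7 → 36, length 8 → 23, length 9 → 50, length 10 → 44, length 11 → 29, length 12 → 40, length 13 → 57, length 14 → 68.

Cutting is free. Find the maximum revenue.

86

Consider every possible first cut. r[k] is the best of p[i]+r[k−i] over all sellable i≤k.
r[1] = 3
r[2] = 11
r[3] = 14  (first piece 1, then r[2]=11)
r[4] = 25
r[5] = 28  (first piece 1, then r[4]=25)
r[6] = 36  (first piece 2, then r[4]=25)
r[7] = 39  (first piece 1, then r[6]=36)
r[8] = 50  (first piece 4, then r[4]=25)
r[9] = 53  (first piece 1, then r[8]=50)
r[10] = 61  (first piece 2, then r[8]=50)
r[11] = 64  (first piece 1, then r[10]=61)
r[12] = 75  (first piece 4, then r[8]=50)
r[13] = 78  (first piece 1, then r[12]=75)
r[14] = 86  (first piece 2, then r[12]=75)
One optimal cutting: 4 + 4 + 4 + 2 → 25 + 25 + 25 + 11 = 86.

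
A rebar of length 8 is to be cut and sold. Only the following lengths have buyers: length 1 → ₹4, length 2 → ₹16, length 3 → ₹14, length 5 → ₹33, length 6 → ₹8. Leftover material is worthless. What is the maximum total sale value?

Let r[k] be the best obtainable value from length k. For each k, try every first piece i and keep the best of price[i] + r[k−i].
r[1] = 4
r[2] = max(4+4, 16+0) = 16
r[3] = max(4+16, 16+4, 14+0) = 20
r[4] = max(4+20, 16+16, 14+4) = 32
r[5] = max(4+32, 16+20, 14+16, 33+0) = 36
r[6] = max(4+36, 16+32, 14+20, 33+4, 8+0) = 48
r[7] = max(4+48, 16+36, 14+32, 33+16, 8+4) = 52
r[8] = max(4+52, 16+48, 14+36, 33+20, 8+16) = 64
One optimal cutting: 2 + 2 + 2 + 2 → ₹64.

64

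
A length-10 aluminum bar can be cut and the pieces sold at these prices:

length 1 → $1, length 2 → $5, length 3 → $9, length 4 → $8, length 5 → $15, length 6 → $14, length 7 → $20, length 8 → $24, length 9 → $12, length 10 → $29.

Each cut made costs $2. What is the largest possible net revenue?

29

Let net[k] be the best obtainable value from length k. For each k, try every first piece i and keep the best of price[i] + net[k−i] minus the 2 cut fee when i<k.
net[1] = 1
net[2] = max(1+1-2, 5+0) = 5
net[3] = max(1+5-2, 5+1-2, 9+0) = 9
net[4] = max(1+9-2, 5+5-2, 9+1-2, 8+0) = 8
net[5] = max(1+8-2, 5+9-2, 9+5-2, 8+1-2, 15+0) = 15
net[6] = max(1+15-2, 5+8-2, 9+9-2, 8+5-2, 15+1-2, 14+0) = 16
net[7] = max(1+16-2, 5+15-2, 9+8-2, …, 14+1-2, 20+0) = 20
net[8] = max(1+20-2, 5+16-2, 9+15-2, …, 20+1-2, 24+0) = 24
net[9] = max(1+24-2, 5+20-2, 9+16-2, …, 24+1-2, 12+0) = 23
net[10] = max(1+23-2, 5+24-2, 9+20-2, …, 12+1-2, 29+0) = 29
Best is to make no cuts and sell whole for $29.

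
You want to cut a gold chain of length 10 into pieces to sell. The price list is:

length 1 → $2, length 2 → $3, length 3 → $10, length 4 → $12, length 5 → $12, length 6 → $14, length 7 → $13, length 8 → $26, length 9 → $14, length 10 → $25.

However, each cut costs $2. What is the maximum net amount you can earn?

28

Consider every possible first cut. v[k] is the best of p[i]+v[k−i] over all sellable i≤k, charging 2 whenever i<k.
v[1] = 2
v[2] = 3
v[3] = 10
v[4] = 12
v[5] = 12  (first piece 1, then v[4]=12)
v[6] = 18  (first piece 3, then v[3]=10)
v[7] = 20  (first piece 3, then v[4]=12)
v[8] = 26
v[9] = 26  (first piece 1, then v[8]=26)
v[10] = 28  (first piece 3, then v[7]=20)
One optimal plan: pieces 4 + 3 + 3 (2 cuts) → $32 − $4 = $28.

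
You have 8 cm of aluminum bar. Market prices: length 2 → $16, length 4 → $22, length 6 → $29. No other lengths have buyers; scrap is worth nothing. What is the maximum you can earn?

64

Let best[k] be the best obtainable value from length k. For each k, try every first piece i and keep the best of price[i] + best[k−i].
best[1] = 0
best[2] = 16
best[3] = 16
best[4] = 32  (first piece 2, then best[2]=16)
best[5] = 32
best[6] = 48  (first piece 2, then best[4]=32)
best[7] = 48
best[8] = 64  (first piece 2, then best[6]=48)
One optimal cutting: 2 + 2 + 2 + 2 → $64.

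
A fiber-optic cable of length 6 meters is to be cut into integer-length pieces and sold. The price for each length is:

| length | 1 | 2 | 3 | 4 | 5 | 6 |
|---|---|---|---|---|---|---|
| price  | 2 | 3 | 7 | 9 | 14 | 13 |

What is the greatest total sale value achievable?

16

Consider every possible first cut. r[k] is the best of p[i]+r[k−i] over all sellable i≤k.
r[1] = 2
r[2] = max(2+2, 3+0) = 4
r[3] = max(2+4, 3+2, 7+0) = 7
r[4] = max(2+7, 3+4, 7+2, 9+0) = 9
r[5] = max(2+9, 3+7, 7+4, 9+2, 14+0) = 14
r[6] = max(2+14, 3+9, 7+7, 9+4, 14+2, 13+0) = 16
One optimal cutting: 5 + 1 → $14 + $2 = $16.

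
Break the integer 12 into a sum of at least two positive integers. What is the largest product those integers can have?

Fill m[k] for k=2..12: at each k try every first piece i and multiply by the better of (k−i) uncut or m[k−i].
Small cases: m[2]=1, m[3]=2, m[4]=4.
m[5] = max(1×4, 2×3, 3×2, 4×1) = 6
m[6] = max(1×6, 2×4, 3×3, 4×2, 5×1) = 9
m[7] = max(1×9, 2×6, 3×4, 4×3, 5×2, 6×1) = 12
m[8] = max(1×12, 2×9, 3×6, …, 6×2, 7×1) = 18
m[9] = max(1×18, 2×12, 3×9, …, 7×2, 8×1) = 27
m[10] = max(1×27, 2×18, 3×12, …, 8×2, 9×1) = 36
m[11] = max(1×36, 2×27, 3×18, …, 9×2, 10×1) = 54
m[12] = max(1×54, 2×36, 3×27, …, 10×2, 11×1) = 81
One optimal split: 3 + 3 + 3 + 3; product 3×3×3×3 = 81.

81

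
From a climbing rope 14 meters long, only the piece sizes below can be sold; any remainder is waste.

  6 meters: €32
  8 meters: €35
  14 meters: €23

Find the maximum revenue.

Build r[k] bottom-up: r[k] = max over allowed piece i of (p[i] + r[k−i]).
r[1] = 0
r[2] = 0
r[3] = 0
r[4] = 0
r[5] = 0
r[6] = 32
r[7] = 32
r[8] = 35
r[9] = 35
r[10] = 35
r[11] = 35
r[12] = 64  (first piece 6, then r[6]=32)
r[13] = 64
r[14] = 67  (first piece 6, then r[8]=35)
One optimal cutting: 8 + 6 → €67.

67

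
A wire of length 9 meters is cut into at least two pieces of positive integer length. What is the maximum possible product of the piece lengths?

Define prod[k] = max over 1≤i<k of i · max(k−i, prod[k−i]); the inner max lets the remainder stay uncut if that's better.
prod[2] = 1*max(1,0) = 1*1 = 1
prod[3] = 1*max(2,1) = 1*2 = 2
prod[4] = 2*max(2,1) = 2*2 = 4
prod[5] = 2*max(3,2) = 2*3 = 6
prod[6] = 3*max(3,2) = 3*3 = 9
prod[7] = 2*max(5,6) = 2*6 = 12
prod[8] = 2*max(6,9) = 2*9 = 18
prod[9] = 3*max(6,9) = 3*9 = 27
One optimal split: 3 + 3 + 3; product 3*3*3 = 27.

27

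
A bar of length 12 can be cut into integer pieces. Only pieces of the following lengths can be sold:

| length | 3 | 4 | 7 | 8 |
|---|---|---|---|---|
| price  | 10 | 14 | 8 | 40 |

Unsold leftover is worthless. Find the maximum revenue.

Let f[k] be the best obtainable value from length k. For each k, try every first piece i and keep the best of price[i] + f[k−i].
f[1] = 0
f[2] = 0
f[3] = 10
f[4] = max(10+0, 14+0) = 14
f[5] = max(10+0, 14+0) = 14
f[6] = max(10+10, 14+0) = 20
f[7] = max(10+14, 14+10, 8+0) = 24
f[8] = max(10+14, 14+14, 8+0, 40+0) = 40
f[9] = max(10+20, 14+14, 8+0, 40+0) = 40
f[10] = max(10+24, 14+20, 8+10, 40+0) = 40
f[11] = max(10+40, 14+24, 8+14, 40+10) = 50
f[12] = max(10+40, 14+40, 8+14, 40+14) = 54
One optimal cutting: 8 + 4 → $54.

54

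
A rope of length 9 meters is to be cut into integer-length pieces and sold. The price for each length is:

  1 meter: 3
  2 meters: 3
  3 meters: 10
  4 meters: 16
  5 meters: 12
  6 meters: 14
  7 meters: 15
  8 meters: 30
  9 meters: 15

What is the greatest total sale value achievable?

Build best[k] bottom-up: best[k] = max over allowed piece i of (p[i] + best[k−i]).
best[1] = 3
best[2] = max(3+3, 3+0) = 6
best[3] = max(3+6, 3+3, 10+0) = 10
best[4] = max(3+10, 3+6, 10+3, 16+0) = 16
best[5] = max(3+16, 3+10, 10+6, 16+3, 12+0) = 19
best[6] = max(3+19, 3+16, 10+10, 16+6, 12+3, 14+0) = 22
best[7] = max(3+22, 3+19, 10+16, …, 14+3, 15+0) = 26
best[8] = max(3+26, 3+22, 10+19, …, 15+3, 30+0) = 32
best[9] = max(3+32, 3+26, 10+22, …, 30+3, 15+0) = 35
One optimal cutting: 4 + 4 + 1 → 16 + 16 + 3 = 35.

35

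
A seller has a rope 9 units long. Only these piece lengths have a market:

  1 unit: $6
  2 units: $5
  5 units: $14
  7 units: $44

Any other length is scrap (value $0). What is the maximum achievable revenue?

56

Consider every possible first cut. best[k] is the best of p[i]+best[k−i] over all sellable i≤k.
best[1] = 6
best[2] = 12  (first piece 1, then best[1]=6)
best[3] = 18  (first piece 1, then best[2]=12)
best[4] = 24  (first piece 1, then best[3]=18)
best[5] = 30  (first piece 1, then best[4]=24)
best[6] = 36  (first piece 1, then best[5]=30)
best[7] = 44
best[8] = 50  (first piece 1, then best[7]=44)
best[9] = 56  (first piece 1, then best[8]=50)
One optimal cutting: 7 + 1 + 1 → $56.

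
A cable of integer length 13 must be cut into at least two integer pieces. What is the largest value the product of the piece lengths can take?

Define prod[k] = max over 1≤i<k of i · max(k−i, prod[k−i]); the inner max lets the remainder stay uncut if that's better.
Small cases: prod[2]=1, prod[3]=2, prod[4]=4, prod[5]=6, prod[6]=9, prod[7]=12.
prod[8] = 2×max(6,9) = 2×9 = 18
prod[9] = 3×max(6,9) = 3×9 = 27
prod[10] = 2×max(8,18) = 2×18 = 36
prod[11] = 2×max(9,27) = 2×27 = 54
prod[12] = 3×max(9,27) = 3×27 = 81
prod[13] = 2×max(11,54) = 2×54 = 108
One optimal split: 3 + 3 + 3 + 2 + 2; product 3×3×3×2×2 = 108.

108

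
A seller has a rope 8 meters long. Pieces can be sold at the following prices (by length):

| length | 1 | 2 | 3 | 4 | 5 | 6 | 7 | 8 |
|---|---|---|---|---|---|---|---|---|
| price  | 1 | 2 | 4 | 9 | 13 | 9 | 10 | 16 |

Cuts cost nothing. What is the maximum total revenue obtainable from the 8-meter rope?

18

Let r[k] be the best obtainable value from length k. For each k, try every first piece i and keep the best of price[i] + r[k−i].
r[1] = 1
r[2] = max(1+1, 2+0) = 2
r[3] = max(1+2, 2+1, 4+0) = 4
r[4] = max(1+4, 2+2, 4+1, 9+0) = 9
r[5] = max(1+9, 2+4, 4+2, 9+1, 13+0) = 13
r[6] = max(1+13, 2+9, 4+4, 9+2, 13+1, 9+0) = 14
r[7] = max(1+14, 2+13, 4+9, …, 9+1, 10+0) = 15
r[8] = max(1+15, 2+14, 4+13, …, 10+1, 16+0) = 18
One optimal cutting: 4 + 4 → 9 + 9 = 18.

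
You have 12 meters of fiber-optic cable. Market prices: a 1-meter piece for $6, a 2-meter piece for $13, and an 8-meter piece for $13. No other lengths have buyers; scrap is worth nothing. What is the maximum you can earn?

78

Let f[k] be the best obtainable value from length k. For each k, try every first piece i and keep the best of price[i] + f[k−i].
f[1] = 6
f[2] = max(6+6, 13+0) = 13
f[3] = max(6+13, 13+6) = 19
f[4] = max(6+19, 13+13) = 26
f[5] = max(6+26, 13+19) = 32
f[6] = max(6+32, 13+26) = 39
f[7] = max(6+39, 13+32) = 45
f[8] = max(6+45, 13+39, 13+0) = 52
f[9] = max(6+52, 13+45, 13+6) = 58
f[10] = max(6+58, 13+52, 13+13) = 65
f[11] = max(6+65, 13+58, 13+19) = 71
f[12] = max(6+71, 13+65, 13+26) = 78
One optimal cutting: 2 + 2 + 2 + 2 + 2 + 2 → $78.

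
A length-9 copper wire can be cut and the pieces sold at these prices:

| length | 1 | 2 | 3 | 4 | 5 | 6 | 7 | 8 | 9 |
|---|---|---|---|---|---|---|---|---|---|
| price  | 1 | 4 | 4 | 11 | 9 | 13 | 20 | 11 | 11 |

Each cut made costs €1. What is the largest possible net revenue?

23

Consider every possible first cut. net[k] is the best of p[i]+net[k−i] over all sellable i≤k, charging 1 whenever i<k.
net[1] = 1
net[2] = max(1+1-1, 4+0) = 4
net[3] = max(1+4-1, 4+1-1, 4+0) = 4
net[4] = max(1+4-1, 4+4-1, 4+1-1, 11+0) = 11
net[5] = max(1+11-1, 4+4-1, 4+4-1, 11+1-1, 9+0) = 11
net[6] = max(1+11-1, 4+11-1, 4+4-1, 11+4-1, 9+1-1, 13+0) = 14
net[7] = max(1+14-1, 4+11-1, 4+11-1, …, 13+1-1, 20+0) = 20
net[8] = max(1+20-1, 4+14-1, 4+11-1, …, 20+1-1, 11+0) = 21
net[9] = max(1+21-1, 4+20-1, 4+14-1, …, 11+1-1, 11+0) = 23
One optimal plan: pieces 7 + 2 (1 cut) → €24 − €1 = €23.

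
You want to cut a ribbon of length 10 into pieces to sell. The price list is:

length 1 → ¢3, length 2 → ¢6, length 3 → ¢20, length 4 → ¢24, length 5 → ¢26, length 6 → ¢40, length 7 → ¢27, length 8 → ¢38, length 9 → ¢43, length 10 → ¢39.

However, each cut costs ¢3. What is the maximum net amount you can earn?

Let v[k] be the best obtainable value from length k. For each k, try every first piece i and keep the best of price[i] + v[k−i] minus the 3 cut fee when i<k.
v[1] = 3
v[2] = 6
v[3] = 20
v[4] = 24
v[5] = 26
v[6] = 40
v[7] = 41  (first piece 3, then v[4]=24)
v[8] = 45  (first piece 4, then v[4]=24)
v[9] = 57  (first piece 3, then v[6]=40)
v[10] = 61  (first piece 4, then v[6]=40)
One optimal plan: pieces 6 + 4 (1 cut) → ¢64 − ¢3 = ¢61.

61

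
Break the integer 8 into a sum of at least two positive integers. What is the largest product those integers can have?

Fill P[k] for k=2..8: at each k try every first piece i and multiply by the better of (k−i) uncut or P[k−i].
P[2] = 1*max(1,0) = 1*1 = 1
P[3] = max(1*2, 2*1) = 2
P[4] = max(1*3, 2*2, 3*1) = 4
P[5] = max(1*4, 2*3, 3*2, 4*1) = 6
P[6] = max(1*6, 2*4, 3*3, 4*2, 5*1) = 9
P[7] = max(1*9, 2*6, 3*4, 4*3, 5*2, 6*1) = 12
P[8] = max(1*12, 2*9, 3*6, …, 6*2, 7*1) = 18
One optimal split: 3 + 3 + 2; product 3*3*2 = 18.

18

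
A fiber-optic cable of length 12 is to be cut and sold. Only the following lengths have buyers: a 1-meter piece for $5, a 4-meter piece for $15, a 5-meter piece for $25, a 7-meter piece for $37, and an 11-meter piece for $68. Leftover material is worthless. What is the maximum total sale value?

73

Consider every possible first cut. f[k] is the best of p[i]+f[k−i] over all sellable i≤k.
f[1] = 5
f[2] = 10  (first piece 1, then f[1]=5)
f[3] = 15  (first piece 1, then f[2]=10)
f[4] = 20  (first piece 1, then f[3]=15)
f[5] = 25  (first piece 1, then f[4]=20)
f[6] = 30  (first piece 1, then f[5]=25)
f[7] = 37
f[8] = 42  (first piece 1, then f[7]=37)
f[9] = 47  (first piece 1, then f[8]=42)
f[10] = 52  (first piece 1, then f[9]=47)
f[11] = 68
f[12] = 73  (first piece 1, then f[11]=68)
One optimal cutting: 11 + 1 → $73.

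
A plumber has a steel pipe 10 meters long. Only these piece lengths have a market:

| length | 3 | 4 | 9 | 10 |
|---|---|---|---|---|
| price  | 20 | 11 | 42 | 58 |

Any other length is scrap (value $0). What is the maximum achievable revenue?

60

Consider every possible first cut. f[k] is the best of p[i]+f[k−i] over all sellable i≤k.
f[1] = 0
f[2] = 0
f[3] = 20
f[4] = 20
f[5] = 20
f[6] = 40  (first piece 3, then f[3]=20)
f[7] = 40
f[8] = 40
f[9] = 60  (first piece 3, then f[6]=40)
f[10] = 60
One optimal cutting: pieces 3 + 3 + 3 with 1 meter of scrap → $60.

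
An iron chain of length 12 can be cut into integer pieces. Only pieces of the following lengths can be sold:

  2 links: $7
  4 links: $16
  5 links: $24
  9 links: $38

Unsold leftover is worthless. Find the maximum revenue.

Let best[k] be the best obtainable value from length k. For each k, try every first piece i and keep the best of price[i] + best[k−i].
best[1] = 0
best[2] = 7
best[3] = 7
best[4] = 16
best[5] = 24
best[6] = 24
best[7] = 31  (first piece 2, then best[5]=24)
best[8] = 32  (first piece 4, then best[4]=16)
best[9] = 40  (first piece 4, then best[5]=24)
best[10] = 48  (first piece 5, then best[5]=24)
best[11] = 48
best[12] = 55  (first piece 2, then best[10]=48)
One optimal cutting: 5 + 5 + 2 → $55.

55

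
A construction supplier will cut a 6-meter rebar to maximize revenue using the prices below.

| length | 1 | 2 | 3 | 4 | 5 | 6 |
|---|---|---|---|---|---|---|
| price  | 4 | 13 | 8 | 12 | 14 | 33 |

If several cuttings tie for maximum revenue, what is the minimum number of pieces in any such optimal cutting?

3

Let r[k] be the best obtainable value from length k. For each k, try every first piece i and keep the best of price[i] + r[k−i].
r[1] = 4
r[2] = max(4+4, 13+0) = 13
r[3] = max(4+13, 13+4, 8+0) = 17
r[4] = max(4+17, 13+13, 8+4, 12+0) = 26
r[5] = max(4+26, 13+17, 8+13, 12+4, 14+0) = 30
r[6] = max(4+30, 13+26, 8+17, 12+13, 14+4, 33+0) = 39
Maximum revenue is ₹39.
Now minimize piece count subject to staying optimal: for each k, pieces[k] = 1 + min over i with p[i]+r[k−i]=r[k] of pieces[k−i].
pieces[3] = 2
pieces[4] = 2
pieces[5] = 3
pieces[6] = 3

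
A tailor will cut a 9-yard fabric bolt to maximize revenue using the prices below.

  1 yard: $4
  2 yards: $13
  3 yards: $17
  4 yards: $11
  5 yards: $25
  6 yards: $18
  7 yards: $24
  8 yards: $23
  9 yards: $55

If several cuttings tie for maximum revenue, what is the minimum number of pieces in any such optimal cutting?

Build r[k] bottom-up: r[k] = max over allowed piece i of (p[i] + r[k−i]).
r[1] = 4
r[2] = max(4+4, 13+0) = 13
r[3] = max(4+13, 13+4, 17+0) = 17
r[4] = max(4+17, 13+13, 17+4, 11+0) = 26
r[5] = max(4+26, 13+17, 17+13, 11+4, 25+0) = 30
r[6] = max(4+30, 13+26, 17+17, 11+13, 25+4, 18+0) = 39
r[7] = max(4+39, 13+30, 17+26, …, 18+4, 24+0) = 43
r[8] = max(4+43, 13+39, 17+30, …, 24+4, 23+0) = 52
r[9] = max(4+52, 13+43, 17+39, …, 23+4, 55+0) = 56
Maximum revenue is $56.
Now minimize piece count subject to staying optimal: for each k, pieces[k] = 1 + min over i with p[i]+r[k−i]=r[k] of pieces[k−i].
pieces[6] = 3
pieces[7] = 3
pieces[8] = 4
pieces[9] = 4

4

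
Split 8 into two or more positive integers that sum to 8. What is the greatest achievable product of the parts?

Define prod[k] = max over 1≤i<k of i · max(k−i, prod[k−i]); the inner max lets the remainder stay uncut if that's better.
prod[2] = 1*max(1,0) = 1*1 = 1
prod[3] = max(1*2, 2*1) = 2
prod[4] = max(1*3, 2*2, 3*1) = 4
prod[5] = max(1*4, 2*3, 3*2, 4*1) = 6
prod[6] = max(1*6, 2*4, 3*3, 4*2, 5*1) = 9
prod[7] = max(1*9, 2*6, 3*4, 4*3, 5*2, 6*1) = 12
prod[8] = max(1*12, 2*9, 3*6, …, 6*2, 7*1) = 18
One optimal split: 3 + 3 + 2; product 3*3*2 = 18.

18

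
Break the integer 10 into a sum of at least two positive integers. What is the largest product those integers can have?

Let P[k] be the best product for length k (with at least one cut). For each first piece i, the rest contributes max(k−i, P[k−i]).
Small cases: P[2]=1, P[3]=2, P[4]=4, P[5]=6.
P[6] = 3·max(3,2) = 3·3 = 9
P[7] = 2·max(5,6) = 2·6 = 12
P[8] = 2·max(6,9) = 2·9 = 18
P[9] = 3·max(6,9) = 3·9 = 27
P[10] = 2·max(8,18) = 2·18 = 36
One optimal split: 3 + 3 + 2 + 2; product 3·3·2·2 = 36.

36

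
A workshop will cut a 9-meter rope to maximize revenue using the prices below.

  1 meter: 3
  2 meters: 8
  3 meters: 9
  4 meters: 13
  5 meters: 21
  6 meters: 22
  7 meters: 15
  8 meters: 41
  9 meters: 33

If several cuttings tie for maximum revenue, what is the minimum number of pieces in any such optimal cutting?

2

Let r[k] be the best obtainable value from length k. For each k, try every first piece i and keep the best of price[i] + r[k−i].
r[1] = 3
r[2] = max(3+3, 8+0) = 8
r[3] = max(3+8, 8+3, 9+0) = 11
r[4] = max(3+11, 8+8, 9+3, 13+0) = 16
r[5] = max(3+16, 8+11, 9+8, 13+3, 21+0) = 21
r[6] = max(3+21, 8+16, 9+11, 13+8, 21+3, 22+0) = 24
r[7] = max(3+24, 8+21, 9+16, …, 22+3, 15+0) = 29
r[8] = max(3+29, 8+24, 9+21, …, 15+3, 41+0) = 41
r[9] = max(3+41, 8+29, 9+24, …, 41+3, 33+0) = 44
Maximum revenue is 44.
Now minimize piece count subject to staying optimal: for each k, pieces[k] = 1 + min over i with p[i]+r[k−i]=r[k] of pieces[k−i].
pieces[6] = 2
pieces[7] = 2
pieces[8] = 1
pieces[9] = 2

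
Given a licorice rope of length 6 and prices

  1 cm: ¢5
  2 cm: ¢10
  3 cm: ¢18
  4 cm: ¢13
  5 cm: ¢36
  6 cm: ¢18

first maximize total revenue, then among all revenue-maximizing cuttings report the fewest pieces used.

Build r[k] bottom-up: r[k] = max over allowed piece i of (p[i] + r[k−i]).
r[1] = 5
r[2] = max(5+5, 10+0) = 10
r[3] = max(5+10, 10+5, 18+0) = 18
r[4] = max(5+18, 10+10, 18+5, 13+0) = 23
r[5] = max(5+23, 10+18, 18+10, 13+5, 36+0) = 36
r[6] = max(5+36, 10+23, 18+18, 13+10, 36+5, 18+0) = 41
Maximum revenue is ¢41.
Now minimize piece count subject to staying optimal: for each k, pieces[k] = 1 + min over i with p[i]+r[k−i]=r[k] of pieces[k−i].
pieces[3] = 1
pieces[4] = 2
pieces[5] = 1
pieces[6] = 2

2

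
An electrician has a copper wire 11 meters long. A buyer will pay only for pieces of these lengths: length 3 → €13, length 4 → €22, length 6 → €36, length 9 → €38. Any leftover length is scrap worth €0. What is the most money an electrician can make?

58

Consider every possible first cut. best[k] is the best of p[i]+best[k−i] over all sellable i≤k.
best[1] = 0
best[2] = 0
best[3] = 13
best[4] = max(13+0, 22+0) = 22
best[5] = max(13+0, 22+0) = 22
best[6] = max(13+13, 22+0, 36+0) = 36
best[7] = max(13+22, 22+13, 36+0) = 36
best[8] = max(13+22, 22+22, 36+0) = 44
best[9] = max(13+36, 22+22, 36+13, 38+0) = 49
best[10] = max(13+36, 22+36, 36+22, 38+0) = 58
best[11] = max(13+44, 22+36, 36+22, 38+0) = 58
One optimal cutting: pieces 6 + 4 with 1 meter of scrap → €58.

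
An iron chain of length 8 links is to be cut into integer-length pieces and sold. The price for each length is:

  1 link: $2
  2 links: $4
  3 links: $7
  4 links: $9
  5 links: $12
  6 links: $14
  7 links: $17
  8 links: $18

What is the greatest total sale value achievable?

19

Let r[k] be the best obtainable value from length k. For each k, try every first piece i and keep the best of price[i] + r[k−i].
r[1] = 2
r[2] = max(2+2, 4+0) = 4
r[3] = max(2+4, 4+2, 7+0) = 7
r[4] = max(2+7, 4+4, 7+2, 9+0) = 9
r[5] = max(2+9, 4+7, 7+4, 9+2, 12+0) = 12
r[6] = max(2+12, 4+9, 7+7, 9+4, 12+2, 14+0) = 14
r[7] = max(2+14, 4+12, 7+9, …, 14+2, 17+0) = 17
r[8] = max(2+17, 4+14, 7+12, …, 17+2, 18+0) = 19
One optimal cutting: 7 + 1 → $17 + $2 = $19.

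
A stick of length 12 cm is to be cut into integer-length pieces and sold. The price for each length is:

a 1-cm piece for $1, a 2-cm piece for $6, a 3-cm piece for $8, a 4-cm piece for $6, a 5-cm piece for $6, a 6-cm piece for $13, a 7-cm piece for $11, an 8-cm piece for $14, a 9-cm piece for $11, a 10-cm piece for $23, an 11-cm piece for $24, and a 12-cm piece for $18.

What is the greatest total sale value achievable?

Build best[k] bottom-up: best[k] = max over allowed piece i of (p[i] + best[k−i]).
best[1] = 1
best[2] = 6
best[3] = 8
best[4] = 12  (first piece 2, then best[2]=6)
best[5] = 14  (first piece 2, then best[3]=8)
best[6] = 18  (first piece 2, then best[4]=12)
best[7] = 20  (first piece 2, then best[5]=14)
best[8] = 24  (first piece 2, then best[6]=18)
best[9] = 26  (first piece 2, then best[7]=20)
best[10] = 30  (first piece 2, then best[8]=24)
best[11] = 32  (first piece 2, then best[9]=26)
best[12] = 36  (first piece 2, then best[10]=30)
One optimal cutting: 2 + 2 + 2 + 2 + 2 + 2 → $6 + $6 + $6 + $6 + $6 + $6 = $36.

36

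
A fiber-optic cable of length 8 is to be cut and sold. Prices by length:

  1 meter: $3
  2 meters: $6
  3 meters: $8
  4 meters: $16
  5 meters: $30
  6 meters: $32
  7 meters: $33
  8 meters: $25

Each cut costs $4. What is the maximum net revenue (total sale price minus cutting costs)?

Consider every possible first cut. net[k] is the best of p[i]+net[k−i] over all sellable i≤k, charging 4 whenever i<k.
net[1] = 3
net[2] = max(3+3-4, 6+0) = 6
net[3] = max(3+6-4, 6+3-4, 8+0) = 8
net[4] = max(3+8-4, 6+6-4, 8+3-4, 16+0) = 16
net[5] = max(3+16-4, 6+8-4, 8+6-4, 16+3-4, 30+0) = 30
net[6] = max(3+30-4, 6+16-4, 8+8-4, 16+6-4, 30+3-4, 32+0) = 32
net[7] = max(3+32-4, 6+30-4, 8+16-4, …, 32+3-4, 33+0) = 33
net[8] = max(3+33-4, 6+32-4, 8+30-4, …, 33+3-4, 25+0) = 34
One optimal plan: pieces 6 + 2 (1 cut) → $38 − $4 = $34.

34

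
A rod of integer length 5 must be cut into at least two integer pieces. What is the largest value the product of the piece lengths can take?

6

Let prod[k] be the best product for length k (with at least one cut). For each first piece i, the rest contributes max(k−i, prod[k−i]).
prod[2] = 1*max(1,0) = 1*1 = 1
prod[3] = 1*max(2,1) = 1*2 = 2
prod[4] = 2*max(2,1) = 2*2 = 4
prod[5] = 2*max(3,2) = 2*3 = 6
One optimal split: 3 + 2; product 3*2 = 6.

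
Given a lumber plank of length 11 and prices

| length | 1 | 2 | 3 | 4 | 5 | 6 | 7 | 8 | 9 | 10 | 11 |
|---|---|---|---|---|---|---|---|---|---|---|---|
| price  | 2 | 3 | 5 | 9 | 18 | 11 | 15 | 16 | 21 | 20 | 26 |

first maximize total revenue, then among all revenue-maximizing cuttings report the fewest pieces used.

Let r[k] be the best obtainable value from length k. For each k, try every first piece i and keep the best of price[i] + r[k−i].
r[1] = 2
r[2] = max(2+2, 3+0) = 4
r[3] = max(2+4, 3+2, 5+0) = 6
r[4] = max(2+6, 3+4, 5+2, 9+0) = 9
r[5] = max(2+9, 3+6, 5+4, 9+2, 18+0) = 18
r[6] = max(2+18, 3+9, 5+6, 9+4, 18+2, 11+0) = 20
r[7] = max(2+20, 3+18, 5+9, …, 11+2, 15+0) = 22
r[8] = max(2+22, 3+20, 5+18, …, 15+2, 16+0) = 24
r[9] = max(2+24, 3+22, 5+20, …, 16+2, 21+0) = 27
r[10] = max(2+27, 3+24, 5+22, …, 21+2, 20+0) = 36
r[11] = max(2+36, 3+27, 5+24, …, 20+2, 26+0) = 38
Maximum revenue is $38.
Now minimize piece count subject to staying optimal: for each k, pieces[k] = 1 + min over i with p[i]+r[k−i]=r[k] of pieces[k−i].
pieces[8] = 4
pieces[9] = 2
pieces[10] = 2
pieces[11] = 3

3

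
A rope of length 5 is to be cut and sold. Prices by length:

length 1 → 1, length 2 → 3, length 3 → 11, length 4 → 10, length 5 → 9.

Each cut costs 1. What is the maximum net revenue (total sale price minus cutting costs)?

Let v[k] be the best obtainable value from length k. For each k, try every first piece i and keep the best of price[i] + v[k−i] minus the 1 cut fee when i<k.
v[1] = 1
v[2] = 3
v[3] = 11
v[4] = 11  (first piece 1, then v[3]=11)
v[5] = 13  (first piece 2, then v[3]=11)
One optimal plan: pieces 3 + 2 (1 cut) → 14 − 1 = 13.

13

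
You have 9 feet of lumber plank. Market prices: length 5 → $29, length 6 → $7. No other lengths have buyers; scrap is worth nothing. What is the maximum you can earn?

Consider every possible first cut. best[k] is the best of p[i]+best[k−i] over all sellable i≤k.
best[1] = 0
best[2] = 0
best[3] = 0
best[4] = 0
best[5] = 29
best[6] = max(29+0, 7+0) = 29
best[7] = max(29+0, 7+0) = 29
best[8] = max(29+0, 7+0) = 29
best[9] = max(29+0, 7+0) = 29
One optimal cutting: pieces 5 with 4 feet of scrap → $29.

29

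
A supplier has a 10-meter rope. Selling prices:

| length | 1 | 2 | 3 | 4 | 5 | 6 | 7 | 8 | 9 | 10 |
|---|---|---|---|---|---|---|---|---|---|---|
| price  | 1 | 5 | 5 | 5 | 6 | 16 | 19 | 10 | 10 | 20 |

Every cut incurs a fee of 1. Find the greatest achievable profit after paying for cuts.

Consider every possible first cut. net[k] is the best of p[i]+net[k−i] over all sellable i≤k, charging 1 whenever i<k.
net[1] = 1
net[2] = 5
net[3] = 5  (first piece 1, then net[2]=5)
net[4] = 9  (first piece 2, then net[2]=5)
net[5] = 9  (first piece 1, then net[4]=9)
net[6] = 16
net[7] = 19
net[8] = 20  (first piece 2, then net[6]=16)
net[9] = 23  (first piece 2, then net[7]=19)
net[10] = 24  (first piece 2, then net[8]=20)
One optimal plan: pieces 6 + 2 + 2 (2 cuts) → 26 − 2 = 24.

24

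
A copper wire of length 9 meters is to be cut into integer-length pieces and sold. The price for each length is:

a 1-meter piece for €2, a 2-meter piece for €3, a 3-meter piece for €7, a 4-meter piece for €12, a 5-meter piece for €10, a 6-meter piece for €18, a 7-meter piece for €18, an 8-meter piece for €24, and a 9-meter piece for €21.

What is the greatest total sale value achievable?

26

Build v[k] bottom-up: v[k] = max over allowed piece i of (p[i] + v[k−i]).
v[1] = 2
v[2] = 4  (first piece 1, then v[1]=2)
v[3] = 7
v[4] = 12
v[5] = 14  (first piece 1, then v[4]=12)
v[6] = 18
v[7] = 20  (first piece 1, then v[6]=18)
v[8] = 24  (first piece 4, then v[4]=12)
v[9] = 26  (first piece 1, then v[8]=24)
One optimal cutting: 4 + 4 + 1 → €12 + €12 + €2 = €26.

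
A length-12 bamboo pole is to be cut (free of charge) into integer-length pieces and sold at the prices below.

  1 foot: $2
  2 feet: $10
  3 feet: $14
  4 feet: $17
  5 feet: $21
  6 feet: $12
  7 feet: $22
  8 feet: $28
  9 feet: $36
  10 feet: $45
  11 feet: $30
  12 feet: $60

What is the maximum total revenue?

60

Build v[k] bottom-up: v[k] = max over allowed piece i of (p[i] + v[k−i]).
v[1] = 2
v[2] = 10
v[3] = 14
v[4] = 20  (first piece 2, then v[2]=10)
v[5] = 24  (first piece 2, then v[3]=14)
v[6] = 30  (first piece 2, then v[4]=20)
v[7] = 34  (first piece 2, then v[5]=24)
v[8] = 40  (first piece 2, then v[6]=30)
v[9] = 44  (first piece 2, then v[7]=34)
v[10] = 50  (first piece 2, then v[8]=40)
v[11] = 54  (first piece 2, then v[9]=44)
v[12] = 60  (first piece 2, then v[10]=50)
One optimal cutting: 2 + 2 + 2 + 2 + 2 + 2 → $10 + $10 + $10 + $10 + $10 + $10 = $60.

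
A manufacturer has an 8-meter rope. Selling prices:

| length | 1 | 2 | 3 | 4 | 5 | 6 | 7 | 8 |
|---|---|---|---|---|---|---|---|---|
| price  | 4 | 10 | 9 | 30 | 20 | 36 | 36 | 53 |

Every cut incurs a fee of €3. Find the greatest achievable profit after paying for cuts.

Build net[k] bottom-up: net[k] = max over allowed piece i of (p[i] + net[k−i]) − 3 per cut.
net[1] = 4
net[2] = max(4+4-3, 10+0) = 10
net[3] = max(4+10-3, 10+4-3, 9+0) = 11
net[4] = max(4+11-3, 10+10-3, 9+4-3, 30+0) = 30
net[5] = max(4+30-3, 10+11-3, 9+10-3, 30+4-3, 20+0) = 31
net[6] = max(4+31-3, 10+30-3, 9+11-3, 30+10-3, 20+4-3, 36+0) = 37
net[7] = max(4+37-3, 10+31-3, 9+30-3, …, 36+4-3, 36+0) = 38
net[8] = max(4+38-3, 10+37-3, 9+31-3, …, 36+4-3, 53+0) = 57
One optimal plan: pieces 4 + 4 (1 cut) → €60 − €3 = €57.

57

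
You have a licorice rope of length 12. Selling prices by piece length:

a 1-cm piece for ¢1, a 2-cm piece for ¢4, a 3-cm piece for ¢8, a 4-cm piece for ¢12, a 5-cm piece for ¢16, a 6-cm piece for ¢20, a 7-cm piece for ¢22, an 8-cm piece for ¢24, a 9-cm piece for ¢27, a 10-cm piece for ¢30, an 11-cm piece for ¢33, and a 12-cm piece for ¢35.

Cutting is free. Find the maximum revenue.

40

Consider every possible first cut. R[k] is the best of p[i]+R[k−i] over all sellable i≤k.
R[1] = 1
R[2] = 4
R[3] = 8
R[4] = 12
R[5] = 16
R[6] = 20
R[7] = 22
R[8] = 24  (first piece 2, then R[6]=20)
R[9] = 28  (first piece 3, then R[6]=20)
R[10] = 32  (first piece 4, then R[6]=20)
R[11] = 36  (first piece 5, then R[6]=20)
R[12] = 40  (first piece 6, then R[6]=20)
One optimal cutting: 6 + 6 → ¢20 + ¢20 = ¢40.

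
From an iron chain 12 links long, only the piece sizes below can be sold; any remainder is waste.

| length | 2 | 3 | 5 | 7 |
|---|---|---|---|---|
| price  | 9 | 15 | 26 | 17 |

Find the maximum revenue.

61

Build f[k] bottom-up: f[k] = max over allowed piece i of (p[i] + f[k−i]).
f[1] = 0
f[2] = 9
f[3] = max(9+0, 15+0) = 15
f[4] = max(9+9, 15+0) = 18
f[5] = max(9+15, 15+9, 26+0) = 26
f[6] = max(9+18, 15+15, 26+0) = 30
f[7] = max(9+26, 15+18, 26+9, 17+0) = 35
f[8] = max(9+30, 15+26, 26+15, 17+0) = 41
f[9] = max(9+35, 15+30, 26+18, 17+9) = 45
f[10] = max(9+41, 15+35, 26+26, 17+15) = 52
f[11] = max(9+45, 15+41, 26+30, 17+18) = 56
f[12] = max(9+52, 15+45, 26+35, 17+26) = 61
One optimal cutting: 5 + 5 + 2 → $61.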